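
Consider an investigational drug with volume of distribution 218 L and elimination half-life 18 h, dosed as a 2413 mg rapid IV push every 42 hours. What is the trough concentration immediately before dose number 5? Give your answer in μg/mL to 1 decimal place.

2.7 μg/mL

f = (1/2)^(τ/t½) = (1/2)^(42/18) ≈ 0.1984.
C₀ = D/Vd = 2413/218 ≈ 11.069 μg/mL.
Before the 5th dose, 4 doses have been given. Superposition: Cmin = C₀·(f + f² + … + f^4).
≈ 11.069 × (0.1984 + 0.0394 + 0.0078 + 0.0015) ≈ 11.069 × 0.2471 ≈ 2.735 μg/mL.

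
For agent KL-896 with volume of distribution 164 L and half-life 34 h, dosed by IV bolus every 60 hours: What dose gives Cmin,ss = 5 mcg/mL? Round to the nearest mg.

1966 mg

τ/t½ = 60/34 ≈ 1.7647, so f = (1/2)^(60/34) ≈ 0.294287.
Cmin,ss = (D/Vd)·f/(1−f), so D = Cmin,ss·Vd·(1−f)/f.
D = 5 × 164 × (1−f)/f ≈ 5 × 164 × 2.39804 ≈ 1966.39 mg.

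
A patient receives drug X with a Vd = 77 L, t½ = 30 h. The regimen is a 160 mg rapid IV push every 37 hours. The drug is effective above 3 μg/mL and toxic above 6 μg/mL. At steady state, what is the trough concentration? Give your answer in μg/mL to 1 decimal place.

1.5 μg/mL

τ/t½ = 37/30 ≈ 1.2333, so fraction remaining f = (1/2)^(37/30) ≈ 0.4253.
Accumulation ratio R = 1/(1 − f) ≈ 1/0.5747 ≈ 1.7400.
Single-dose peak C₀ = D/Vd = 160/77 ≈ 2.078 μg/mL.
Cmax,ss = C₀/(1 − f) ≈ 2.078/0.5747 ≈ 3.616 μg/mL.
Steady-state trough Cmin,ss = Cmax,ss·f ≈ 3.616 × 0.4253 ≈ 1.538 μg/mL.
Trough 1.5 μg/mL vs MEC 3 μg/mL: subtherapeutic.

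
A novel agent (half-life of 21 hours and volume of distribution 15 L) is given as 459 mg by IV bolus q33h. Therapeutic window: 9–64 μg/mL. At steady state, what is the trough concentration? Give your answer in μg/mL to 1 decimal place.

15.5 μg/mL

τ/t½ = 33/21 ≈ 1.5714, so fraction remaining f = (1/2)^(33/21) ≈ 0.3365.
At steady state, accumulation factor R = 1/(1 − e^(−kτ)) ≈ 1.5072.
Each bolus raises the concentration by D/Vd = 459/15 ≈ 30.600 μg/mL.
Steady-state peak Cmax,ss = C₀·R ≈ 30.600 × 1.5072 ≈ 46.120 μg/mL.
One interval later, Cmin,ss = Cmax,ss·e^(−kτ) ≈ 46.120 × 0.3365 ≈ 15.519 μg/mL.
Trough 15.5 μg/mL vs MEC 9 μg/mL: adequate.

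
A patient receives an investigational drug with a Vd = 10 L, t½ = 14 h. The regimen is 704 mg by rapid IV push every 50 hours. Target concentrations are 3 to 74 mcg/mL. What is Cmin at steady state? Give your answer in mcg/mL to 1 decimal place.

τ/t½ = 50/14 ≈ 3.5714, so fraction remaining f = (1/2)^(50/14) ≈ 0.0841.
At steady state, accumulation factor R = 1/(1 − e^(−kτ)) ≈ 1.0918.
Each bolus raises the concentration by D/Vd = 704/10 ≈ 70.400 mcg/mL.
Steady-state peak Cmax,ss = C₀·R ≈ 70.400 × 1.0918 ≈ 76.863 mcg/mL.
One interval later, Cmin,ss = Cmax,ss·e^(−kτ) ≈ 76.863 × 0.0841 ≈ 6.464 mcg/mL.
Trough 6.5 mcg/mL vs MEC 3 mcg/mL: adequate.

6.5 mcg/mL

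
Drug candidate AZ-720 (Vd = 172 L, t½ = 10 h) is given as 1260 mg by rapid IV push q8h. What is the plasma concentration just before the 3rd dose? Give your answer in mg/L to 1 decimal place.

6.6 mg/L

f = (1/2)^(τ/t½) = (1/2)^(8/10) ≈ 0.5743.
C₀ = D/Vd = 1260/172 ≈ 7.326 mg/L.
Before the 3rd dose, 2 doses have been given. Superposition: Cmin = C₀·(f + f²).
≈ 7.326 × (0.5743 + 0.3298) ≈ 7.326 × 0.9041 ≈ 6.623 mg/L.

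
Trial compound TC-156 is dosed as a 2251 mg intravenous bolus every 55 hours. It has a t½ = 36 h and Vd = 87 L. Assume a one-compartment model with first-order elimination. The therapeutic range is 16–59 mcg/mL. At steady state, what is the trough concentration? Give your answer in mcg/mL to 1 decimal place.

Over one 55-h interval, 55/36 ≈ 1.5278 half-lives elapse, leaving f ≈ 0.3468 of each dose.
At steady state, accumulation factor R = 1/(1 − e^(−kτ)) ≈ 1.5309.
Each bolus raises the concentration by D/Vd = 2251/87 ≈ 25.874 mcg/mL.
Cmax,ss = C₀/(1 − f) ≈ 25.874/0.6532 ≈ 39.611 mcg/mL.
One interval later, Cmin,ss = Cmax,ss·e^(−kτ) ≈ 39.611 × 0.3468 ≈ 13.737 mcg/mL.
Trough 13.7 mcg/mL vs MEC 16 mcg/mL: subtherapeutic.

13.7 mcg/mL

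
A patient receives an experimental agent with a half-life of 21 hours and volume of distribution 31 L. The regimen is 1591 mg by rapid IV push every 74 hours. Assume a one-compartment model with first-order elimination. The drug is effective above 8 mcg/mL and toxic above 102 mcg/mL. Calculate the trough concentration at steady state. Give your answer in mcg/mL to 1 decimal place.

Over one 74-h interval, 74/21 ≈ 3.5238 half-lives elapse, leaving f ≈ 0.0869 of each dose.
Single-dose peak C₀ = D/Vd = 1591/31 ≈ 51.323 mcg/mL.
Steady-state trough Cmin,ss = C₀·f/(1−f) ≈ 51.323 × 0.0869/0.9131 ≈ 4.884 mcg/mL.
Trough 4.9 mcg/mL vs MEC 8 mcg/mL: subtherapeutic.

4.9 mcg/mL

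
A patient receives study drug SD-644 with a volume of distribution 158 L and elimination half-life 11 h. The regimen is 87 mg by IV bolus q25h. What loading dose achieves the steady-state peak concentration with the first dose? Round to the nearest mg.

f = (1/2)^(25/11) ≈ 0.206938; accumulation ratio R = 1/(1−f) ≈ 1.26094.
Loading dose to hit Cmax,ss on first dose: D_load = D_maint·R ≈ 87 × 1.26094 ≈ 109.70 mg.

110 mg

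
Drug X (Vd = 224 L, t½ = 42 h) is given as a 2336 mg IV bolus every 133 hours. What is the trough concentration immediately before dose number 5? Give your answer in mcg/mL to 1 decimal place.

f = (1/2)^(τ/t½) = (1/2)^(133/42) ≈ 0.1114.
C₀ = D/Vd = 2336/224 ≈ 10.429 mcg/mL.
Before the 5th dose, 4 doses have been given. Superposition: Cmin = C₀·(f + f² + … + f^4).
≈ 10.429 × (0.1114 + 0.0124 + 0.0014 + 0.0002) ≈ 10.429 × 0.1254 ≈ 1.308 mcg/mL.

1.3 mcg/mL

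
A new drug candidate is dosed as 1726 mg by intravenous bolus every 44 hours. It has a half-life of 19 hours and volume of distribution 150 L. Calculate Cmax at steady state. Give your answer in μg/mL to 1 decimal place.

τ/t½ = 44/19 ≈ 2.3158, so fraction remaining f = (1/2)^(44/19) ≈ 0.2009.
Accumulation ratio R = 1/(1 − f) ≈ 1/0.7991 ≈ 1.2514.
Single-dose peak C₀ = D/Vd = 1726/150 ≈ 11.507 μg/mL.
Cmax,ss = C₀/(1 − f) ≈ 11.507/0.7991 ≈ 14.400 μg/mL.

14.4 μg/mL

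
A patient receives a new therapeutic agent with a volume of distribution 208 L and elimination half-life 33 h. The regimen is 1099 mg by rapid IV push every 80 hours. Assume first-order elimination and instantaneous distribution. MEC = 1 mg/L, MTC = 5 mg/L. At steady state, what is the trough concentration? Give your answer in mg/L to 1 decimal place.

τ/t½ = 80/33 ≈ 2.4242, so fraction remaining f = (1/2)^(80/33) ≈ 0.1863.
Accumulation ratio R = 1/(1 − f) ≈ 1/0.8137 ≈ 1.2290.
Each bolus raises the concentration by D/Vd = 1099/208 ≈ 5.284 mg/L.
Cmax,ss = C₀/(1 − f) ≈ 5.284/0.8137 ≈ 6.494 mg/L.
Steady-state trough Cmin,ss = Cmax,ss·f ≈ 6.494 × 0.1863 ≈ 1.210 mg/L.
Trough 1.2 mg/L vs MEC 1 mg/L: adequate.

1.2 mg/L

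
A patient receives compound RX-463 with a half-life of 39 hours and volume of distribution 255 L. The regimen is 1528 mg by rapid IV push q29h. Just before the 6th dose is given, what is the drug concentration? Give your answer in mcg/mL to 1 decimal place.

8.2 mcg/mL

f = (1/2)^(τ/t½) = (1/2)^(29/39) ≈ 0.5973.
C₀ = D/Vd = 1528/255 ≈ 5.992 mcg/mL.
Before the 6th dose, 5 doses have been given. Superposition: Cmin = C₀·(f + f² + … + f^5).
≈ 5.992 × (0.5973 + 0.3568 + 0.2131 + 0.1273 + 0.0760) ≈ 5.992 × 1.3705 ≈ 8.212 mcg/mL.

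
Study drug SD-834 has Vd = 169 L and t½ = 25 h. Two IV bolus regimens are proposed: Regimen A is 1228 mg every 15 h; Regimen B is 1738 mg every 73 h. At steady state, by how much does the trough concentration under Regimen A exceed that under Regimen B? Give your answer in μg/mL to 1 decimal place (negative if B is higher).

12.5 μg/mL

Regimen A: f = (1/2)^(15/25) ≈ 0.6598; Cmin,ss = (1228/169)·f/(1−f) ≈ 14.093 μg/mL.
Regimen B: f = (1/2)^(73/25) ≈ 0.1321; Cmin,ss = (1738/169)·f/(1−f) ≈ 1.565 μg/mL.
Difference ≈ 14.093 − 1.565 ≈ 12.528 μg/mL.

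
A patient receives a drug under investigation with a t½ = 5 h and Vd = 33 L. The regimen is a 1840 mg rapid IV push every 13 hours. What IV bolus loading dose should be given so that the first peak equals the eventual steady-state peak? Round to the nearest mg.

2203 mg

f = (1/2)^(13/5) ≈ 0.164938; accumulation ratio R = 1/(1−f) ≈ 1.19752.
Loading dose to hit Cmax,ss on first dose: D_load = D_maint·R ≈ 1840 × 1.19752 ≈ 2203.44 mg.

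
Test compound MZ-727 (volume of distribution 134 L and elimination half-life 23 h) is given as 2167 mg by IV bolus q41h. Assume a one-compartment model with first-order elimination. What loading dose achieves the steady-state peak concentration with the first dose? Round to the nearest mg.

3055 mg

f = (1/2)^(41/23) ≈ 0.290657; accumulation ratio R = 1/(1−f) ≈ 1.40976.
Loading dose to hit Cmax,ss on first dose: D_load = D_maint·R ≈ 2167 × 1.40976 ≈ 3054.95 mg.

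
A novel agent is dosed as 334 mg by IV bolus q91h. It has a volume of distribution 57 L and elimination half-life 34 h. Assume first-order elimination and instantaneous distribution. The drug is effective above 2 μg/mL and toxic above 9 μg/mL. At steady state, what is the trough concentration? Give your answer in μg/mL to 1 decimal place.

1.1 μg/mL

k = ln2/t½ = ln2/34 ≈ 0.020387 h⁻¹; fraction remaining f = e^(−kτ) = e^(−0.020387×91) ≈ 0.1564.
At steady state, accumulation factor R = 1/(1 − e^(−kτ)) ≈ 1.1854.
Each bolus raises the concentration by D/Vd = 334/57 ≈ 5.860 μg/mL.
Cmax,ss = C₀/(1 − f) ≈ 5.860/0.8436 ≈ 6.946 μg/mL.
One interval later, Cmin,ss = Cmax,ss·e^(−kτ) ≈ 6.946 × 0.1564 ≈ 1.086 μg/mL.
Trough 1.1 μg/mL vs MEC 2 μg/mL: subtherapeutic.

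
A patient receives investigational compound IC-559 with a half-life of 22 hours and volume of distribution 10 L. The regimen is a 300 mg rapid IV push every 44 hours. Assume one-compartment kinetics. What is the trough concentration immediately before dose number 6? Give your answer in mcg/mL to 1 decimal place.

10.0 mcg/mL

f = (1/2)^(τ/t½) = (1/2)^(44/22) ≈ 0.2500.
C₀ = D/Vd = 300/10 ≈ 30.000 mcg/mL.
Before the 6th dose, 5 doses have been given. Superposition: Cmin = C₀·(f + f² + … + f^5).
≈ 30.000 × (0.2500 + 0.0625 + 0.0156 + 0.0039 + 0.0010) ≈ 30.000 × 0.3330 ≈ 9.990 mcg/mL.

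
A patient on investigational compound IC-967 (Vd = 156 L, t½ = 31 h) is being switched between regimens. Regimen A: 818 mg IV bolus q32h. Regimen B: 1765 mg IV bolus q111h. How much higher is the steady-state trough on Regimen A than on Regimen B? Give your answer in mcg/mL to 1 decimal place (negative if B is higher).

4.0 mcg/mL

Regimen A: f = (1/2)^(32/31) ≈ 0.4889; Cmin,ss = (818/156)·f/(1−f) ≈ 5.016 mcg/mL.
Regimen B: f = (1/2)^(111/31) ≈ 0.0836; Cmin,ss = (1765/156)·f/(1−f) ≈ 1.032 mcg/mL.
Difference ≈ 5.016 − 1.032 ≈ 3.984 mcg/mL.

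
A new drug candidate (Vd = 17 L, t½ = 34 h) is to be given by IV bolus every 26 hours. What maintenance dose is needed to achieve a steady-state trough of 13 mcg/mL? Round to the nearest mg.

τ/t½ = 26/34 ≈ 0.76471, so f = (1/2)^(26/34) ≈ 0.588573.
Cmin,ss = (D/Vd)·f/(1−f), so D = Cmin,ss·Vd·(1−f)/f.
D = 13 × 17 × (1−f)/f ≈ 13 × 17 × 0.69902 ≈ 154.48 mg.

154 mg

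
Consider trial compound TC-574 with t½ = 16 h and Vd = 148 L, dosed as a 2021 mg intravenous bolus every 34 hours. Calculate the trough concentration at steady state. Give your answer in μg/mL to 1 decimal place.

4.1 μg/mL

Over one 34-h interval, 34/16 ≈ 2.125 half-lives elapse, leaving f ≈ 0.2293 of each dose.
Accumulation ratio R = 1/(1 − f) ≈ 1/0.7707 ≈ 1.2975.
Each bolus raises the concentration by D/Vd = 2021/148 ≈ 13.655 μg/mL.
Steady-state peak Cmax,ss = C₀·R ≈ 13.655 × 1.2975 ≈ 17.717 μg/mL.
Steady-state trough Cmin,ss = Cmax,ss·f ≈ 17.717 × 0.2293 ≈ 4.063 μg/mL.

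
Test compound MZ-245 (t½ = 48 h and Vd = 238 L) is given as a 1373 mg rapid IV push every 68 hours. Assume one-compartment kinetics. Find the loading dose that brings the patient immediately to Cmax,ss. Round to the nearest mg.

f = (1/2)^(68/48) ≈ 0.374577; accumulation ratio R = 1/(1−f) ≈ 1.59892.
Loading dose to hit Cmax,ss on first dose: D_load = D_maint·R ≈ 1373 × 1.59892 ≈ 2195.32 mg.

2195 mg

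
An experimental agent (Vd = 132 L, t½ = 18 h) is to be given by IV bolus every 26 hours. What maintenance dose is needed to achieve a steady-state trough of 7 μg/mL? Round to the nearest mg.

1591 mg

τ/t½ = 26/18 ≈ 1.4444, so f = (1/2)^(26/18) ≈ 0.367434.
Cmin,ss = (D/Vd)·f/(1−f), so D = Cmin,ss·Vd·(1−f)/f.
D = 7 × 132 × (1−f)/f ≈ 7 × 132 × 1.72158 ≈ 1590.74 mg.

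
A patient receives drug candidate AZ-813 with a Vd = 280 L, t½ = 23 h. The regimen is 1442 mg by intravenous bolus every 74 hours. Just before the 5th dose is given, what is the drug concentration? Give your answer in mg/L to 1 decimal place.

f = (1/2)^(τ/t½) = (1/2)^(74/23) ≈ 0.1075.
C₀ = D/Vd = 1442/280 ≈ 5.150 mg/L.
Before the 5th dose, 4 doses have been given. Superposition: Cmin = C₀·(f + f² + … + f^4).
≈ 5.150 × (0.1075 + 0.0116 + 0.0012 + 0.0001) ≈ 5.150 × 0.1204 ≈ 0.620 mg/L.

0.6 mg/L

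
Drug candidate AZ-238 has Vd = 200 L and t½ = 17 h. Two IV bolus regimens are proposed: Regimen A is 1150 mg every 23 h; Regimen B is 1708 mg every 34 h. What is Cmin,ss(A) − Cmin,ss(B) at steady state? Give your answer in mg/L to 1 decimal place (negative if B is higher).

Regimen A: f = (1/2)^(23/17) ≈ 0.3915; Cmin,ss = (1150/200)·f/(1−f) ≈ 3.699 mg/L.
Regimen B: f = (1/2)^(34/17) ≈ 0.2500; Cmin,ss = (1708/200)·f/(1−f) ≈ 2.847 mg/L.
Difference ≈ 3.699 − 2.847 ≈ 0.852 mg/L.

0.9 mg/L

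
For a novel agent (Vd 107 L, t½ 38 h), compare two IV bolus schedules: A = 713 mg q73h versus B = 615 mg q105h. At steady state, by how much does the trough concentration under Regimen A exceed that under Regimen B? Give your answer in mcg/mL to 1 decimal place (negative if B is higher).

Regimen A: f = (1/2)^(73/38) ≈ 0.2641; Cmin,ss = (713/107)·f/(1−f) ≈ 2.391 mcg/mL.
Regimen B: f = (1/2)^(105/38) ≈ 0.1473; Cmin,ss = (615/107)·f/(1−f) ≈ 0.993 mcg/mL.
Difference ≈ 2.391 − 0.993 ≈ 1.398 mcg/mL.

1.4 mcg/mL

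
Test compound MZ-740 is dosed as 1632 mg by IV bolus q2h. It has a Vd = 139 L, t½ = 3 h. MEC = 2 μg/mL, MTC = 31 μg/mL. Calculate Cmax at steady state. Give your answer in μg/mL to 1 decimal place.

31.7 μg/mL

k = ln2/t½ = ln2/3 ≈ 0.231049 h⁻¹; fraction remaining f = e^(−kτ) = e^(−0.231049×2) ≈ 0.6300.
Accumulation ratio R = 1/(1 − f) ≈ 1/0.3700 ≈ 2.7027.
Single-dose peak C₀ = D/Vd = 1632/139 ≈ 11.741 μg/mL.
Cmax,ss = C₀/(1 − f) ≈ 11.741/0.3700 ≈ 31.732 μg/mL.
Peak 31.7 μg/mL vs MTC 31 μg/mL: exceeds toxic threshold.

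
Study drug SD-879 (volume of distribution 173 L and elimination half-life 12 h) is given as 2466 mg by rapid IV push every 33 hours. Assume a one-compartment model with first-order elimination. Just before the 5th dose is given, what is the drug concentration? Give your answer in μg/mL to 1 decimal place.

f = (1/2)^(τ/t½) = (1/2)^(33/12) ≈ 0.1487.
C₀ = D/Vd = 2466/173 ≈ 14.254 μg/mL.
Before the 5th dose, 4 doses have been given. Superposition: Cmin = C₀·(f + f² + … + f^4).
≈ 14.254 × (0.1487 + 0.0221 + 0.0033 + 0.0005) ≈ 14.254 × 0.1746 ≈ 2.489 μg/mL.

2.5 μg/mL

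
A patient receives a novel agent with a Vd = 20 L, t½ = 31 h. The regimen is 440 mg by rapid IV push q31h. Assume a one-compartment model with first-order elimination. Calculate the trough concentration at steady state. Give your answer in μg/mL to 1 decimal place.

The dosing interval is 1 half-life, so f = 2^(−1) = 0.5.
At steady state, R = 1/(1 − 0.5) = 2/1.
Single-dose peak C₀ = D/Vd = 440/20 = 22 μg/mL.
Steady-state peak Cmax,ss = C₀·R = 22 × 2/1 ≈ 44.000 μg/mL.
Steady-state trough Cmin,ss = Cmax,ss·f ≈ 44.000 × 0.5 ≈ 22.000 μg/mL.

22.0 μg/mL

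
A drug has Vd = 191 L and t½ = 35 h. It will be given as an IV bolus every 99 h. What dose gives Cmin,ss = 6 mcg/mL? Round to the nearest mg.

τ/t½ = 99/35 ≈ 2.8286, so f = (1/2)^(99/35) ≈ 0.140772.
Cmin,ss = (D/Vd)·f/(1−f), so D = Cmin,ss·Vd·(1−f)/f.
D = 6 × 191 × (1−f)/f ≈ 6 × 191 × 6.10369 ≈ 6994.83 mg.

6995 mg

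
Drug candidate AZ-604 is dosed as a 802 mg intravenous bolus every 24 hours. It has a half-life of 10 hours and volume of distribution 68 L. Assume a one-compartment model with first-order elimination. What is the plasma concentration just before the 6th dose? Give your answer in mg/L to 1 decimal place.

f = (1/2)^(τ/t½) = (1/2)^(24/10) ≈ 0.1895.
C₀ = D/Vd = 802/68 ≈ 11.794 mg/L.
Before the 6th dose, 5 doses have been given. Superposition: Cmin = C₀·(f + f² + … + f^5).
≈ 11.794 × (0.1895 + 0.0359 + 0.0068 + 0.0013 + 0.0002) ≈ 11.794 × 0.2337 ≈ 2.756 mg/L.

2.8 mg/L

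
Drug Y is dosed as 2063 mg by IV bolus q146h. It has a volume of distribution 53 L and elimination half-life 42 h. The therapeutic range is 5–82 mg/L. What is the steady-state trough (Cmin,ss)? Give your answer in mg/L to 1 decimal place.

3.8 mg/L

k = ln2/t½ = ln2/42 ≈ 0.016504 h⁻¹; fraction remaining f = e^(−kτ) = e^(−0.016504×146) ≈ 0.0899.
Accumulation ratio R = 1/(1 − f) ≈ 1/0.9101 ≈ 1.0988.
Single-dose peak C₀ = D/Vd = 2063/53 ≈ 38.925 mg/L.
Steady-state peak Cmax,ss = C₀·R ≈ 38.925 × 1.0988 ≈ 42.771 mg/L.
Steady-state trough Cmin,ss = Cmax,ss·f ≈ 42.771 × 0.0899 ≈ 3.845 mg/L.
Trough 3.8 mg/L vs MEC 5 mg/L: subtherapeutic.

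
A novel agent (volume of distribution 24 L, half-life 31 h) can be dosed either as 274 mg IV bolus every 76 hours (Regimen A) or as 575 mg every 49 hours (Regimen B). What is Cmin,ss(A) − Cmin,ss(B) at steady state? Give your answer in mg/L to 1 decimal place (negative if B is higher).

Regimen A: f = (1/2)^(76/31) ≈ 0.1828; Cmin,ss = (274/24)·f/(1−f) ≈ 2.554 mg/L.
Regimen B: f = (1/2)^(49/31) ≈ 0.3343; Cmin,ss = (575/24)·f/(1−f) ≈ 12.031 mg/L.
Difference ≈ 2.554 − 12.031 ≈ -9.477 mg/L.

-9.5 mg/L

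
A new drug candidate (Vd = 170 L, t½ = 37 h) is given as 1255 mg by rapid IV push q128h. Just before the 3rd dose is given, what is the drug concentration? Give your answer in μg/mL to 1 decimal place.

f = (1/2)^(τ/t½) = (1/2)^(128/37) ≈ 0.0909.
C₀ = D/Vd = 1255/170 ≈ 7.382 μg/mL.
Before the 3rd dose, 2 doses have been given. Superposition: Cmin = C₀·(f + f²).
≈ 7.382 × (0.0909 + 0.0083) ≈ 7.382 × 0.0992 ≈ 0.732 μg/mL.

0.7 μg/mL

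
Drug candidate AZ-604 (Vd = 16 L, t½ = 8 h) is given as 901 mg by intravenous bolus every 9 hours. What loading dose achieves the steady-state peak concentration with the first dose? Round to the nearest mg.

1664 mg

f = (1/2)^(9/8) ≈ 0.458502; accumulation ratio R = 1/(1−f) ≈ 1.84673.
Loading dose to hit Cmax,ss on first dose: D_load = D_maint·R ≈ 901 × 1.84673 ≈ 1663.90 mg.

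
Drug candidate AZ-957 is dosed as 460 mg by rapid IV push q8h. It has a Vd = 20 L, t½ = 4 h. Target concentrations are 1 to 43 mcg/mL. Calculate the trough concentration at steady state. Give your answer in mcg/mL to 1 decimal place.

The dosing interval is 2 half-lives, so f = 2^(−2) = 0.25.
At steady state, R = 1/(1 − 0.25) = 4/3.
Single-dose peak C₀ = D/Vd = 460/20 = 23 mcg/mL.
Steady-state peak Cmax,ss = C₀·R = 23 × 4/3 ≈ 30.667 mcg/mL.
Steady-state trough Cmin,ss = Cmax,ss·f ≈ 30.667 × 0.25 ≈ 7.667 mcg/mL.
Trough 7.7 mcg/mL vs MEC 1 mcg/mL: adequate.

7.7 mcg/mL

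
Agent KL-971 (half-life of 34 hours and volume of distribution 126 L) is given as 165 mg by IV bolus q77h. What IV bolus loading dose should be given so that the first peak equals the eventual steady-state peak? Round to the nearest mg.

208 mg

f = (1/2)^(77/34) ≈ 0.208092; accumulation ratio R = 1/(1−f) ≈ 1.26277.
Loading dose to hit Cmax,ss on first dose: D_load = D_maint·R ≈ 165 × 1.26277 ≈ 208.36 mg.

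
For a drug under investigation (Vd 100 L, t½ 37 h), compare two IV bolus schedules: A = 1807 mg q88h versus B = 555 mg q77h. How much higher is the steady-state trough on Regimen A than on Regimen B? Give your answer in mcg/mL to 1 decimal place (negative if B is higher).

Regimen A: f = (1/2)^(88/37) ≈ 0.1923; Cmin,ss = (1807/100)·f/(1−f) ≈ 4.302 mcg/mL.
Regimen B: f = (1/2)^(77/37) ≈ 0.2363; Cmin,ss = (555/100)·f/(1−f) ≈ 1.717 mcg/mL.
Difference ≈ 4.302 − 1.717 ≈ 2.585 mcg/mL.

2.6 mcg/mL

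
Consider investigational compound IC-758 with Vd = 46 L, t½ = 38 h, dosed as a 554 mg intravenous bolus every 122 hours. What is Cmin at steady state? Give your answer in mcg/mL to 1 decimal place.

Over one 122-h interval, 122/38 ≈ 3.2105 half-lives elapse, leaving f ≈ 0.1080 of each dose.
Accumulation ratio R = 1/(1 − f) ≈ 1/0.8920 ≈ 1.1211.
Single-dose peak C₀ = D/Vd = 554/46 ≈ 12.043 mcg/mL.
Cmax,ss = C₀/(1 − f) ≈ 12.043/0.8920 ≈ 13.501 mcg/mL.
One interval later, Cmin,ss = Cmax,ss·e^(−kτ) ≈ 13.501 × 0.1080 ≈ 1.458 mcg/mL.

1.5 mcg/mL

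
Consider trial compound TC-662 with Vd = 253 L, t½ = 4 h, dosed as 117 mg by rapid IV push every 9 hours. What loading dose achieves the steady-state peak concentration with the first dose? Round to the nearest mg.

148 mg

f = (1/2)^(9/4) ≈ 0.210224; accumulation ratio R = 1/(1−f) ≈ 1.26618.
Loading dose to hit Cmax,ss on first dose: D_load = D_maint·R ≈ 117 × 1.26618 ≈ 148.14 mg.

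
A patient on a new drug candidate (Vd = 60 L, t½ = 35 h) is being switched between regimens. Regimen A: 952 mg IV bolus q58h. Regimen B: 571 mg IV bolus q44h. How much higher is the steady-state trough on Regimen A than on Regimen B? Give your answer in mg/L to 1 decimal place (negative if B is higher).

Regimen A: f = (1/2)^(58/35) ≈ 0.3171; Cmin,ss = (952/60)·f/(1−f) ≈ 7.368 mg/L.
Regimen B: f = (1/2)^(44/35) ≈ 0.4184; Cmin,ss = (571/60)·f/(1−f) ≈ 6.846 mg/L.
Difference ≈ 7.368 − 6.846 ≈ 0.522 mg/L.

0.5 mg/L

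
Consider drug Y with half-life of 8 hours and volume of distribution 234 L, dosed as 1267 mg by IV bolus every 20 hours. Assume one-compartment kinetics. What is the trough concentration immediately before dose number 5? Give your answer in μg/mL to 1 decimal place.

1.2 μg/mL

f = (1/2)^(τ/t½) = (1/2)^(20/8) ≈ 0.1768.
C₀ = D/Vd = 1267/234 ≈ 5.415 μg/mL.
Before the 5th dose, 4 doses have been given. Superposition: Cmin = C₀·(f + f² + … + f^4).
≈ 5.415 × (0.1768 + 0.0313 + 0.0055 + 0.0010) ≈ 5.415 × 0.2146 ≈ 1.162 μg/mL.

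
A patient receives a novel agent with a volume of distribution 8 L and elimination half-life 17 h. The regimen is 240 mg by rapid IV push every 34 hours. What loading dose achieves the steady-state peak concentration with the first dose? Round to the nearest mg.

320 mg

f = (1/2)^(34/17) ≈ 0.250000; accumulation ratio R = 1/(1−f) ≈ 1.33333.
Loading dose to hit Cmax,ss on first dose: D_load = D_maint·R ≈ 240 × 1.33333 ≈ 320.00 mg.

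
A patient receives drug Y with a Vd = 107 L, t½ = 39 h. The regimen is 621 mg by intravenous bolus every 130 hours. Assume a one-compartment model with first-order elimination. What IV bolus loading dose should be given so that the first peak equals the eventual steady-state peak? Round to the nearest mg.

f = (1/2)^(130/39) ≈ 0.099213; accumulation ratio R = 1/(1−f) ≈ 1.11014.
Loading dose to hit Cmax,ss on first dose: D_load = D_maint·R ≈ 621 × 1.11014 ≈ 689.40 mg.

689 mg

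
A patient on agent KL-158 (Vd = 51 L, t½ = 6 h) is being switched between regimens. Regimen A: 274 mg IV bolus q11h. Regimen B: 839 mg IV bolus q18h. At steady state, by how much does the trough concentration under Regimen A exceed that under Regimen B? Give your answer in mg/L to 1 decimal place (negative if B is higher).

-0.3 mg/L

Regimen A: f = (1/2)^(11/6) ≈ 0.2806; Cmin,ss = (274/51)·f/(1−f) ≈ 2.096 mg/L.
Regimen B: f = (1/2)^(18/6) ≈ 0.1250; Cmin,ss = (839/51)·f/(1−f) ≈ 2.350 mg/L.
Difference ≈ 2.096 − 2.350 ≈ -0.254 mg/L.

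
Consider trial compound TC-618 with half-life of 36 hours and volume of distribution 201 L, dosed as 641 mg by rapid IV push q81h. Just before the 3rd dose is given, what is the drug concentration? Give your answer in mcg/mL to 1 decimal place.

0.8 mcg/mL

f = (1/2)^(τ/t½) = (1/2)^(81/36) ≈ 0.2102.
C₀ = D/Vd = 641/201 ≈ 3.189 mcg/mL.
Before the 3rd dose, 2 doses have been given. Superposition: Cmin = C₀·(f + f²).
≈ 3.189 × (0.2102 + 0.0442) ≈ 3.189 × 0.2544 ≈ 0.811 mcg/mL.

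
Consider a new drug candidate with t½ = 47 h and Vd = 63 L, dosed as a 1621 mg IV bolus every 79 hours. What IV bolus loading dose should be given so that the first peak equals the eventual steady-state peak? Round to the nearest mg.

f = (1/2)^(79/47) ≈ 0.311899; accumulation ratio R = 1/(1−f) ≈ 1.45328.
Loading dose to hit Cmax,ss on first dose: D_load = D_maint·R ≈ 1621 × 1.45328 ≈ 2355.77 mg.

2356 mg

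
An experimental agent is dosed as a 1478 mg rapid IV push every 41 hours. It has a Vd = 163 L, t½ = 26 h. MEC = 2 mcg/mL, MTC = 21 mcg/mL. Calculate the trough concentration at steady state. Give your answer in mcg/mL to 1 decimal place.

Over one 41-h interval, 41/26 ≈ 1.5769 half-lives elapse, leaving f ≈ 0.3352 of each dose.
Single-dose peak C₀ = D/Vd = 1478/163 ≈ 9.067 mcg/mL.
Steady-state trough Cmin,ss = C₀·f/(1−f) ≈ 9.067 × 0.3352/0.6648 ≈ 4.572 mcg/mL.
Trough 4.6 mcg/mL vs MEC 2 mcg/mL: adequate.

4.6 mcg/mL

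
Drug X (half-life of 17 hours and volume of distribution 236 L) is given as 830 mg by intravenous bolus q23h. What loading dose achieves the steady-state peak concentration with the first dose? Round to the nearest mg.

1364 mg

f = (1/2)^(23/17) ≈ 0.391493; accumulation ratio R = 1/(1−f) ≈ 1.64337.
Loading dose to hit Cmax,ss on first dose: D_load = D_maint·R ≈ 830 × 1.64337 ≈ 1364.00 mg.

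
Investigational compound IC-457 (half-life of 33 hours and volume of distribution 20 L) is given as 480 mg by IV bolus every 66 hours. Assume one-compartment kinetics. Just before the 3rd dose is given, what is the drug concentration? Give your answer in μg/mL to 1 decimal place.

7.5 μg/mL

f = (1/2)^(τ/t½) = (1/2)^(66/33) ≈ 0.2500.
C₀ = D/Vd = 480/20 ≈ 24.000 μg/mL.
Before the 3rd dose, 2 doses have been given. Superposition: Cmin = C₀·(f + f²).
≈ 24.000 × (0.2500 + 0.0625) ≈ 24.000 × 0.3125 ≈ 7.500 μg/mL.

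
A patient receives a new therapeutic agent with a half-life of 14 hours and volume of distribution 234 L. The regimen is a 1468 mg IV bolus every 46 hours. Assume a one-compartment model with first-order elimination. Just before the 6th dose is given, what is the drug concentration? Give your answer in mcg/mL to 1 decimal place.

0.7 mcg/mL

f = (1/2)^(τ/t½) = (1/2)^(46/14) ≈ 0.1025.
C₀ = D/Vd = 1468/234 ≈ 6.274 mcg/mL.
Before the 6th dose, 5 doses have been given. Superposition: Cmin = C₀·(f + f² + … + f^5).
≈ 6.274 × (0.1025 + 0.0105 + 0.0011 + 0.0001 + 0.0000) ≈ 6.274 × 0.1142 ≈ 0.716 mcg/mL.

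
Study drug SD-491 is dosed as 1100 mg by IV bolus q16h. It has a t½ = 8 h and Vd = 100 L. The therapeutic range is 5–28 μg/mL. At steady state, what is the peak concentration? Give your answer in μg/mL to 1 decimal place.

14.7 μg/mL

τ = 16 h = 2 half-lives, so f = (1/2)^2 = 0.25.
Accumulation ratio R = 1/(1 − f) = 1/0.75 = 4/3.
Single-dose peak C₀ = D/Vd = 1100/100 = 11 μg/mL.
Steady-state peak Cmax,ss = C₀·R = 11 × 4/3 ≈ 14.667 μg/mL.
Peak 14.7 μg/mL vs MTC 28 μg/mL: below toxic threshold.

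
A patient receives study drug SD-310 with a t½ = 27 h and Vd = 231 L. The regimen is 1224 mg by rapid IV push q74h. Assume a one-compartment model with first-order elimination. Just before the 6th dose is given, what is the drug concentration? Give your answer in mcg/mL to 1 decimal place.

f = (1/2)^(τ/t½) = (1/2)^(74/27) ≈ 0.1496.
C₀ = D/Vd = 1224/231 ≈ 5.299 mcg/mL.
Before the 6th dose, 5 doses have been given. Superposition: Cmin = C₀·(f + f² + … + f^5).
≈ 5.299 × (0.1496 + 0.0224 + 0.0033 + 0.0005 + 0.0001) ≈ 5.299 × 0.1759 ≈ 0.932 mcg/mL.

0.9 mcg/mL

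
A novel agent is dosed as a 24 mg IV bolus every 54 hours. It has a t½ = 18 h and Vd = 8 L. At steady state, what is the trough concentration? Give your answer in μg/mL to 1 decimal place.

0.4 μg/mL

The dosing interval is 3 half-lives, so f = 2^(−3) = 0.125.
Accumulation ratio R = 1/(1 − f) = 1/0.875 = 8/7.
Single-dose peak C₀ = D/Vd = 24/8 = 3 μg/mL.
Steady-state peak Cmax,ss = C₀·R = 3 × 8/7 ≈ 3.429 μg/mL.
Steady-state trough Cmin,ss = Cmax,ss·f ≈ 3.429 × 0.125 ≈ 0.429 μg/mL.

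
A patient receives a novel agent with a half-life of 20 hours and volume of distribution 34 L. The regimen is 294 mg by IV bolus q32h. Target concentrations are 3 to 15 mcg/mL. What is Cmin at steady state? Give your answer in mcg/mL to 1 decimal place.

4.3 mcg/mL

k = ln2/t½ = ln2/20 ≈ 0.034657 h⁻¹; fraction remaining f = e^(−kτ) = e^(−0.034657×32) ≈ 0.3299.
Accumulation ratio R = 1/(1 − f) ≈ 1/0.6701 ≈ 1.4923.
Each bolus raises the concentration by D/Vd = 294/34 ≈ 8.647 mcg/mL.
Steady-state peak Cmax,ss = C₀·R ≈ 8.647 × 1.4923 ≈ 12.904 mcg/mL.
One interval later, Cmin,ss = Cmax,ss·e^(−kτ) ≈ 12.904 × 0.3299 ≈ 4.257 mcg/mL.
Trough 4.3 mcg/mL vs MEC 3 mcg/mL: adequate.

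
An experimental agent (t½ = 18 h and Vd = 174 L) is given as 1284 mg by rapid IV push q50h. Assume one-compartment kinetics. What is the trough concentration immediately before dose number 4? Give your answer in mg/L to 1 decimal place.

1.3 mg/L

f = (1/2)^(τ/t½) = (1/2)^(50/18) ≈ 0.1458.
C₀ = D/Vd = 1284/174 ≈ 7.379 mg/L.
Before the 4th dose, 3 doses have been given. Superposition: Cmin = C₀·(f + f² + … + f^3).
≈ 7.379 × (0.1458 + 0.0213 + 0.0031) ≈ 7.379 × 0.1702 ≈ 1.256 mg/L.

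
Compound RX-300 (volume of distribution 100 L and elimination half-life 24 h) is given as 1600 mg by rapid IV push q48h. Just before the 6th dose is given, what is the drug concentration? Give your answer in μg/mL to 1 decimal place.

f = (1/2)^(τ/t½) = (1/2)^(48/24) ≈ 0.2500.
C₀ = D/Vd = 1600/100 ≈ 16.000 μg/mL.
Before the 6th dose, 5 doses have been given. Superposition: Cmin = C₀·(f + f² + … + f^5).
≈ 16.000 × (0.2500 + 0.0625 + 0.0156 + 0.0039 + 0.0010) ≈ 16.000 × 0.3330 ≈ 5.328 μg/mL.

5.3 μg/mL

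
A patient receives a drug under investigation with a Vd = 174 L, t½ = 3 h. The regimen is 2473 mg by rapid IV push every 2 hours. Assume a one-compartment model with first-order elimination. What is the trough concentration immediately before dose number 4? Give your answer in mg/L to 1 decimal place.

f = (1/2)^(τ/t½) = (1/2)^(2/3) ≈ 0.6300.
C₀ = D/Vd = 2473/174 ≈ 14.213 mg/L.
Before the 4th dose, 3 doses have been given. Superposition: Cmin = C₀·(f + f² + … + f^3).
≈ 14.213 × (0.6300 + 0.3969 + 0.2500) ≈ 14.213 × 1.2769 ≈ 18.149 mg/L.

18.1 mg/L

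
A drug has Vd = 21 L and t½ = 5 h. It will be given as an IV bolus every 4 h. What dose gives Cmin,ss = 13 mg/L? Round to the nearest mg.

202 mg

τ/t½ = 4/5 ≈ 0.8, so f = (1/2)^(4/5) ≈ 0.574349.
Cmin,ss = (D/Vd)·f/(1−f), so D = Cmin,ss·Vd·(1−f)/f.
D = 13 × 21 × (1−f)/f ≈ 13 × 21 × 0.74110 ≈ 202.32 mg.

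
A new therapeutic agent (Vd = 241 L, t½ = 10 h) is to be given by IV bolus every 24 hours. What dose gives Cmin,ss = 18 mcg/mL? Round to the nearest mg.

τ/t½ = 24/10 ≈ 2.4, so f = (1/2)^(24/10) ≈ 0.189465.
Cmin,ss = (D/Vd)·f/(1−f), so D = Cmin,ss·Vd·(1−f)/f.
D = 18 × 241 × (1−f)/f ≈ 18 × 241 × 4.27802 ≈ 18558.05 mg.

18558 mg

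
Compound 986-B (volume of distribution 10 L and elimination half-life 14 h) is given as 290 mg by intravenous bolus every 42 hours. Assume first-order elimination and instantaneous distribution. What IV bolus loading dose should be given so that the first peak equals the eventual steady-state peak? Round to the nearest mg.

331 mg

f = (1/2)^(42/14) ≈ 0.125000; accumulation ratio R = 1/(1−f) ≈ 1.14286.
Loading dose to hit Cmax,ss on first dose: D_load = D_maint·R ≈ 290 × 1.14286 ≈ 331.43 mg.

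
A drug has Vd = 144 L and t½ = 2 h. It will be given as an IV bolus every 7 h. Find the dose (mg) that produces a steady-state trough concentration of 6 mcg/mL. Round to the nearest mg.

8911 mg

τ/t½ = 7/2 ≈ 3.5, so f = (1/2)^(7/2) ≈ 0.088388.
Cmin,ss = (D/Vd)·f/(1−f), so D = Cmin,ss·Vd·(1−f)/f.
D = 6 × 144 × (1−f)/f ≈ 6 × 144 × 10.31375 ≈ 8911.08 mg.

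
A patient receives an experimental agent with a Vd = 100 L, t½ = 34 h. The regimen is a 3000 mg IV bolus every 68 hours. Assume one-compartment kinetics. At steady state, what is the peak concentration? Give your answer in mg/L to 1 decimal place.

40.0 mg/L

The dosing interval is 2 half-lives, so f = 2^(−2) = 0.25.
At steady state, R = 1/(1 − 0.25) = 4/3.
Single-dose peak C₀ = D/Vd = 3000/100 = 30 mg/L.
Steady-state peak Cmax,ss = C₀·R = 30 × 4/3 ≈ 40.000 mg/L.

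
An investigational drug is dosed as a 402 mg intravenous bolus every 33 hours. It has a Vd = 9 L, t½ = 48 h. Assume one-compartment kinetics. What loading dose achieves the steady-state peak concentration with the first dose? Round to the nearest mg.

f = (1/2)^(33/48) ≈ 0.620929; accumulation ratio R = 1/(1−f) ≈ 2.63803.
Loading dose to hit Cmax,ss on first dose: D_load = D_maint·R ≈ 402 × 2.63803 ≈ 1060.49 mg.

1060 mg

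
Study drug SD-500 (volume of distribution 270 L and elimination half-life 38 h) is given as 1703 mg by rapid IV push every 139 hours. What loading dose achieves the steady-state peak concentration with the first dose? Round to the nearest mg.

f = (1/2)^(139/38) ≈ 0.079225; accumulation ratio R = 1/(1−f) ≈ 1.08604.
Loading dose to hit Cmax,ss on first dose: D_load = D_maint·R ≈ 1703 × 1.08604 ≈ 1849.53 mg.

1850 mg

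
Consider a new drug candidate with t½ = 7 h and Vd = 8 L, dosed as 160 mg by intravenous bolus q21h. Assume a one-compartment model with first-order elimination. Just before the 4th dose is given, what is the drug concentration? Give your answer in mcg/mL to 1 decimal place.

f = (1/2)^(τ/t½) = (1/2)^(21/7) ≈ 0.1250.
C₀ = D/Vd = 160/8 ≈ 20.000 mcg/mL.
Before the 4th dose, 3 doses have been given. Superposition: Cmin = C₀·(f + f² + … + f^3).
≈ 20.000 × (0.1250 + 0.0156 + 0.0020) ≈ 20.000 × 0.1426 ≈ 2.852 mcg/mL.

2.9 mcg/mL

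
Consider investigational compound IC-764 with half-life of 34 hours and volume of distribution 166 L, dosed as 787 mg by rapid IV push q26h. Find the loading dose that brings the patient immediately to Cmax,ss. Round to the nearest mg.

f = (1/2)^(26/34) ≈ 0.588573; accumulation ratio R = 1/(1−f) ≈ 2.43056.
Loading dose to hit Cmax,ss on first dose: D_load = D_maint·R ≈ 787 × 2.43056 ≈ 1912.85 mg.

1913 mg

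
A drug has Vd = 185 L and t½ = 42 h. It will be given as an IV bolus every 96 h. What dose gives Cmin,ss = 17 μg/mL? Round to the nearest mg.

τ/t½ = 96/42 ≈ 2.2857, so f = (1/2)^(96/42) ≈ 0.205084.
Cmin,ss = (D/Vd)·f/(1−f), so D = Cmin,ss·Vd·(1−f)/f.
D = 17 × 185 × (1−f)/f ≈ 17 × 185 × 3.87605 ≈ 12190.18 mg.

12190 mg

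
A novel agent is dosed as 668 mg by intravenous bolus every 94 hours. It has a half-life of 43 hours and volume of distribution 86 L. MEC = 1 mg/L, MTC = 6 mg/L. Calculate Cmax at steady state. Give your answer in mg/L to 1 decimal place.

Over one 94-h interval, 94/43 ≈ 2.186 half-lives elapse, leaving f ≈ 0.2198 of each dose.
Accumulation ratio R = 1/(1 − f) ≈ 1/0.7802 ≈ 1.2817.
Single-dose peak C₀ = D/Vd = 668/86 ≈ 7.767 mg/L.
Steady-state peak Cmax,ss = C₀·R ≈ 7.767 × 1.2817 ≈ 9.955 mg/L.
Peak 10.0 mg/L vs MTC 6 mg/L: exceeds toxic threshold.

10.0 mg/L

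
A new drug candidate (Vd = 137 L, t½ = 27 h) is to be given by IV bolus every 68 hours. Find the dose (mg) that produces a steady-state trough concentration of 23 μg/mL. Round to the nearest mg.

τ/t½ = 68/27 ≈ 2.5185, so f = (1/2)^(68/27) ≈ 0.174522.
Cmin,ss = (D/Vd)·f/(1−f), so D = Cmin,ss·Vd·(1−f)/f.
D = 23 × 137 × (1−f)/f ≈ 23 × 137 × 4.72994 ≈ 14904.04 mg.

14904 mg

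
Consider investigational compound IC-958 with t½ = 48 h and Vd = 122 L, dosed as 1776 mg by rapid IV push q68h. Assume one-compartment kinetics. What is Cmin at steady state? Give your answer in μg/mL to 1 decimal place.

8.7 μg/mL

Over one 68-h interval, 68/48 ≈ 1.4167 half-lives elapse, leaving f ≈ 0.3746 of each dose.
At steady state, accumulation factor R = 1/(1 − e^(−kτ)) ≈ 1.5990.
Single-dose peak C₀ = D/Vd = 1776/122 ≈ 14.557 μg/mL.
Cmax,ss = C₀/(1 − f) ≈ 14.557/0.6254 ≈ 23.276 μg/mL.
One interval later, Cmin,ss = Cmax,ss·e^(−kτ) ≈ 23.276 × 0.3746 ≈ 8.719 μg/mL.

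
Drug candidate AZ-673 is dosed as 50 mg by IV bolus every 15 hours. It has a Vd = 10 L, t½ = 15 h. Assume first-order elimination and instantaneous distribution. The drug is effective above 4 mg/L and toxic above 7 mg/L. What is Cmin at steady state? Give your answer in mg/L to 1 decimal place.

5.0 mg/L

τ = 15 h = 1 half-life, so f = (1/2)^1 = 0.5.
Accumulation ratio R = 1/(1 − f) = 1/0.5 = 2/1.
Single-dose peak C₀ = D/Vd = 50/10 = 5 mg/L.
Steady-state peak Cmax,ss = C₀·R = 5 × 2/1 ≈ 10.000 mg/L.
Steady-state trough Cmin,ss = Cmax,ss·f ≈ 10.000 × 0.5 ≈ 5.000 mg/L.
Trough 5.0 mg/L vs MEC 4 mg/L: adequate.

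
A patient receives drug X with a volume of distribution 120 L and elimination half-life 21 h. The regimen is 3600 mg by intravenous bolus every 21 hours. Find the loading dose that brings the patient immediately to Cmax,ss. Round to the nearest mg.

7200 mg

f = (1/2)^(21/21) ≈ 0.500000; accumulation ratio R = 1/(1−f) ≈ 2.00000.
Loading dose to hit Cmax,ss on first dose: D_load = D_maint·R ≈ 3600 × 2.00000 ≈ 7200.00 mg.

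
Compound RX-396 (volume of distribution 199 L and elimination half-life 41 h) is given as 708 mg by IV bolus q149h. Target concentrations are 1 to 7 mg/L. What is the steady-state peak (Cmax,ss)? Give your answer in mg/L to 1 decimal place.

k = ln2/t½ = ln2/41 ≈ 0.016906 h⁻¹; fraction remaining f = e^(−kτ) = e^(−0.016906×149) ≈ 0.0805.
Accumulation ratio R = 1/(1 − f) ≈ 1/0.9195 ≈ 1.0875.
Single-dose peak C₀ = D/Vd = 708/199 ≈ 3.558 mg/L.
Cmax,ss = C₀/(1 − f) ≈ 3.558/0.9195 ≈ 3.869 mg/L.
Peak 3.9 mg/L vs MTC 7 mg/L: below toxic threshold.

3.9 mg/L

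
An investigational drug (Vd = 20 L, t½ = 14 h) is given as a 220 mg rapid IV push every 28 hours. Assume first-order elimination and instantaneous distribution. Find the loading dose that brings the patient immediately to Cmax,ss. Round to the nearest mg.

f = (1/2)^(28/14) ≈ 0.250000; accumulation ratio R = 1/(1−f) ≈ 1.33333.
Loading dose to hit Cmax,ss on first dose: D_load = D_maint·R ≈ 220 × 1.33333 ≈ 293.33 mg.

293 mg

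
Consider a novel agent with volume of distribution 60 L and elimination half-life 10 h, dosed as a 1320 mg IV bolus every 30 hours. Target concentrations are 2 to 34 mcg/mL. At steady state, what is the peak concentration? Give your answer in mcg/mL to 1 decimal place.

25.1 mcg/mL

The dosing interval is 3 half-lives, so f = 2^(−3) = 0.125.
At steady state, R = 1/(1 − 0.125) = 8/7.
Single-dose peak C₀ = D/Vd = 1320/60 = 22 mcg/mL.
Steady-state peak Cmax,ss = C₀·R = 22 × 8/7 ≈ 25.143 mcg/mL.
Peak 25.1 mcg/mL vs MTC 34 mcg/mL: below toxic threshold.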